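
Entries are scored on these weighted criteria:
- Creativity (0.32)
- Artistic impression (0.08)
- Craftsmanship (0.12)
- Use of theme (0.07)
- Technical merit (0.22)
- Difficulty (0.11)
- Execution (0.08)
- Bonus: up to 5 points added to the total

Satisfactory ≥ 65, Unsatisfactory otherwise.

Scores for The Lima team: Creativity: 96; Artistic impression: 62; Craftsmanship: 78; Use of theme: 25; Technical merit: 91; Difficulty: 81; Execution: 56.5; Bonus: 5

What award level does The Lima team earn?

Satisfactory

Weighted total:
  Creativity 96 × 0.32 = 30.72
  Artistic impression 62 × 0.08 = 4.96
  Craftsmanship 78 × 0.12 = 9.36
  Use of theme 25 × 0.07 = 1.75
  Technical merit 91 × 0.22 = 20.02
  Difficulty 81 × 0.11 = 8.91
  Execution 56.5 × 0.08 = 4.52
Sum = 80.24
Bonus: 80.24 + 5 = 85.24
85.24 ≥ 65 → Satisfactory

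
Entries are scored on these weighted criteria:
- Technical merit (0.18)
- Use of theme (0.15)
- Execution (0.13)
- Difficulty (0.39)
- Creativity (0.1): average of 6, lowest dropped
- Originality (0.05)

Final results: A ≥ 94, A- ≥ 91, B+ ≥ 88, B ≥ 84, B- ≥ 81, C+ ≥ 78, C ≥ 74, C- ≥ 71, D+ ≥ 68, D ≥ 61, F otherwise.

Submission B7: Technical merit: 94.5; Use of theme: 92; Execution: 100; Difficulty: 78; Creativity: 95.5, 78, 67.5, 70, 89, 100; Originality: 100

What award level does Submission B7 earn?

B

Creativity: drop 67.5 → average of remaining 5 = 432.5/5 = 86.5
Weighted total:
  Technical merit 94.5 × 0.18 = 17.01
  Use of theme 92 × 0.15 = 13.8
  Execution 100 × 0.13 = 13
  Difficulty 78 × 0.39 = 30.42
  Creativity 86.5 × 0.1 = 8.65
  Originality 100 × 0.05 = 5
Sum = 87.88
87.88 is ≥ 84 and < 88 → B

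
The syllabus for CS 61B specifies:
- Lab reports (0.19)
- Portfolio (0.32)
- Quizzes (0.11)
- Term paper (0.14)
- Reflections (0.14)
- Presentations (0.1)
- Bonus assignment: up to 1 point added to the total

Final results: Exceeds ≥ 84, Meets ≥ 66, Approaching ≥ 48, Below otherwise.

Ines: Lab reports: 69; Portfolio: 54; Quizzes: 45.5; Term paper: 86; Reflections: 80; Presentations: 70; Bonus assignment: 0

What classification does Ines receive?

Approaching

Weighted total:
  Lab reports 69 × 0.19 = 13.11
  Portfolio 54 × 0.32 = 17.28
  Quizzes 45.5 × 0.11 = 5.005
  Term paper 86 × 0.14 = 12.04
  Reflections 80 × 0.14 = 11.2
  Presentations 70 × 0.1 = 7
Sum = 65.635
Bonus assignment: 65.635 + 0 = 65.635
65.635 is ≥ 48 and < 66 → Approaching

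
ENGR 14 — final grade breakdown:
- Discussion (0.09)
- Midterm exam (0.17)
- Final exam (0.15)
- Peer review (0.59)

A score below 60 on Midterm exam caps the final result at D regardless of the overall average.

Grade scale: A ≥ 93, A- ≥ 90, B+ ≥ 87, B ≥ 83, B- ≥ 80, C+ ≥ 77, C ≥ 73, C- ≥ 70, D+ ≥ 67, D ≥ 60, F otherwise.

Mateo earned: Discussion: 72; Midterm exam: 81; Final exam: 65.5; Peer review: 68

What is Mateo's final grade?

Midterm exam score 81 ≥ 60: minimum met.
Weighted total:
  Discussion 72 × 0.09 = 6.48
  Midterm exam 81 × 0.17 = 13.77
  Final exam 65.5 × 0.15 = 9.825
  Peer review 68 × 0.59 = 40.12
Sum = 70.195
70.195 is ≥ 70 and < 73 → C-

C-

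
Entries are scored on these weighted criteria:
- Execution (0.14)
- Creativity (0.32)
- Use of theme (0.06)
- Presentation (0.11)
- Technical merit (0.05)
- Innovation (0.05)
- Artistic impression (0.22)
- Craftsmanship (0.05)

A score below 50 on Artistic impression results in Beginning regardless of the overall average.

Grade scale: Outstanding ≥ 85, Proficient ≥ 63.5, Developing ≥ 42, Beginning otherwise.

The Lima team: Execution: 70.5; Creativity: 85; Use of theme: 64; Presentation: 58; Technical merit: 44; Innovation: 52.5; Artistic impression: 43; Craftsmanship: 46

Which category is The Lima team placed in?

Artistic impression score 43 < 50: minimum not met.
Weighted total:
  Execution 70.5 × 0.14 = 9.87
  Creativity 85 × 0.32 = 27.2
  Use of theme 64 × 0.06 = 3.84
  Presentation 58 × 0.11 = 6.38
  Technical merit 44 × 0.05 = 2.2
  Innovation 52.5 × 0.05 = 2.625
  Artistic impression 43 × 0.22 = 9.46
  Craftsmanship 46 × 0.05 = 2.3
Sum = 63.875
Because the Artistic impression minimum was not met, the result is Beginning.

Beginning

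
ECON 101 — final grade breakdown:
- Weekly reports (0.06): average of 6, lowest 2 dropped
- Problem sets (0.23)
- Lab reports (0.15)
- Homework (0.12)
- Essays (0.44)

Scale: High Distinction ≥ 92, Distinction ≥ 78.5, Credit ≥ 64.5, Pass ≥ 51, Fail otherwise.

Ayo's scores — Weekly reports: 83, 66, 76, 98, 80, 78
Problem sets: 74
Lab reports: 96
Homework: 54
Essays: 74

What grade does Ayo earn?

Credit

Weekly reports: drop 66, 76 → average of remaining 4 = 339/4 = 84.75
Weighted total:
  Weekly reports 84.75 × 0.06 = 5.085
  Problem sets 74 × 0.23 = 17.02
  Lab reports 96 × 0.15 = 14.4
  Homework 54 × 0.12 = 6.48
  Essays 74 × 0.44 = 32.56
Sum = 75.545
75.545 is ≥ 64.5 and < 78.5 → Credit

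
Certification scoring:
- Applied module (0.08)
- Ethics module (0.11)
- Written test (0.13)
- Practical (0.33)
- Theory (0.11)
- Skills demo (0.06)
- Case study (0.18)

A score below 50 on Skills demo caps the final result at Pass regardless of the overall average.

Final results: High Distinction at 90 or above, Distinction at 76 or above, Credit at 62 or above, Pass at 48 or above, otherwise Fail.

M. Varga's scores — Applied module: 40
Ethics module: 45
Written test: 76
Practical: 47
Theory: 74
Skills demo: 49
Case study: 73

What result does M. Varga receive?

Pass

Skills demo score 49 < 50: minimum not met.
Weighted total:
  Applied module 40 × 0.08 = 3.2
  Ethics module 45 × 0.11 = 4.95
  Written test 76 × 0.13 = 9.88
  Practical 47 × 0.33 = 15.51
  Theory 74 × 0.11 = 8.14
  Skills demo 49 × 0.06 = 2.94
  Case study 73 × 0.18 = 13.14
Sum = 57.76
57.76 would be Pass; cap at Pass applies → Pass.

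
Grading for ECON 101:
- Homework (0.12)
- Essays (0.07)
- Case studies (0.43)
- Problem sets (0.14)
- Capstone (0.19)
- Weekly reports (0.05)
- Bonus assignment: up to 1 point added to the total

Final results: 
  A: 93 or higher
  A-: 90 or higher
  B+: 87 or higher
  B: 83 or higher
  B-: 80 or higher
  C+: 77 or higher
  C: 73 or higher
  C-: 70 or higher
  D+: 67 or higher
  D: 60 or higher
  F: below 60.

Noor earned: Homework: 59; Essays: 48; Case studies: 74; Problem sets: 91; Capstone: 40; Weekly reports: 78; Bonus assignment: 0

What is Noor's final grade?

Weighted total:
  Homework 59 × 0.12 = 7.08
  Essays 48 × 0.07 = 3.36
  Case studies 74 × 0.43 = 31.82
  Problem sets 91 × 0.14 = 12.74
  Capstone 40 × 0.19 = 7.6
  Weekly reports 78 × 0.05 = 3.9
Sum = 66.5
Bonus assignment: 66.5 + 0 = 66.5
66.5 is ≥ 60 and < 67 → D

D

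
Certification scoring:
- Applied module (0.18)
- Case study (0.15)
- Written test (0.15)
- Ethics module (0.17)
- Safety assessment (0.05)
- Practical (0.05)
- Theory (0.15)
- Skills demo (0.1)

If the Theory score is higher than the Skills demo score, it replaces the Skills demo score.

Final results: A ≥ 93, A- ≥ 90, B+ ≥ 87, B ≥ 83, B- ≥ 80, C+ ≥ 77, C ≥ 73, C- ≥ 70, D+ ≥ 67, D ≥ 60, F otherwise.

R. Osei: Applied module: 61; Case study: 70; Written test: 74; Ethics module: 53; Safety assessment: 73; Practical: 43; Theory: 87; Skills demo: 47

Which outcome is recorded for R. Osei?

D+

Theory (87) > Skills demo (47), so Skills demo counts as 87.
Weighted total:
  Applied module 61 × 0.18 = 10.98
  Case study 70 × 0.15 = 10.5
  Written test 74 × 0.15 = 11.1
  Ethics module 53 × 0.17 = 9.01
  Safety assessment 73 × 0.05 = 3.65
  Practical 43 × 0.05 = 2.15
  Theory 87 × 0.15 = 13.05
  Skills demo 87 × 0.1 = 8.7
Sum = 69.14
69.14 is ≥ 67 and < 70 → D+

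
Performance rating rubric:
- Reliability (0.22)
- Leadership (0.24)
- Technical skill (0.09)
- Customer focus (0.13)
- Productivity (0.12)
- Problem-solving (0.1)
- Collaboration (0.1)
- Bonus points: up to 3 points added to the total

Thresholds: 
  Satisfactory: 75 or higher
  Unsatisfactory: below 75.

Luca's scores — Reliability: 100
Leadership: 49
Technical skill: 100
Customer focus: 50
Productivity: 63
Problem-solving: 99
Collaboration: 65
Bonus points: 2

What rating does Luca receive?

Satisfactory

Weighted total:
  Reliability 100 × 0.22 = 22
  Leadership 49 × 0.24 = 11.76
  Technical skill 100 × 0.09 = 9
  Customer focus 50 × 0.13 = 6.5
  Productivity 63 × 0.12 = 7.56
  Problem-solving 99 × 0.1 = 9.9
  Collaboration 65 × 0.1 = 6.5
Sum = 73.22
Bonus points: 73.22 + 2 = 75.22
75.22 ≥ 75 → Satisfactory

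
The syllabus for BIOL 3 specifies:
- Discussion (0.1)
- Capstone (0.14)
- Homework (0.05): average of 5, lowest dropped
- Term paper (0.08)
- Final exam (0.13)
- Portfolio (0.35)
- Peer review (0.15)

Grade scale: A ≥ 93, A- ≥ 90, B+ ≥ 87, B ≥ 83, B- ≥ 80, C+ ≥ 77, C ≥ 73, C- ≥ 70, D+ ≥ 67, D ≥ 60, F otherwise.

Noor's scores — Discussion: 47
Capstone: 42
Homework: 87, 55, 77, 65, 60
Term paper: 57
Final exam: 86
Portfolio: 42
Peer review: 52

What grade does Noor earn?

Homework: drop 55 → average of remaining 4 = 289/4 = 72.25
Weighted total:
  Discussion 47 × 0.1 = 4.7
  Capstone 42 × 0.14 = 5.88
  Homework 72.25 × 0.05 = 3.6125
  Term paper 57 × 0.08 = 4.56
  Final exam 86 × 0.13 = 11.18
  Portfolio 42 × 0.35 = 14.7
  Peer review 52 × 0.15 = 7.8
Sum = 52.4325
52.4325 < 60 → F

F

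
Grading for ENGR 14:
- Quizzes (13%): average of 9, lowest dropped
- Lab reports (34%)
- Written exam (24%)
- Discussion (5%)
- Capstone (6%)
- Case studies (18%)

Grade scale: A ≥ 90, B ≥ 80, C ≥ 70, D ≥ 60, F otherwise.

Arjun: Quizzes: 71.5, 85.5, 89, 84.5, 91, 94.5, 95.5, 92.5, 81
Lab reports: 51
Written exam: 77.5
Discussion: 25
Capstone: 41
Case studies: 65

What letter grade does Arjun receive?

D

Quizzes: drop 71.5 → average of remaining 8 = 713.5/8 = 89.1875
Weighted total:
  Quizzes 89.1875 × 0.13 = 11.594375
  Lab reports 51 × 0.34 = 17.34
  Written exam 77.5 × 0.24 = 18.6
  Discussion 25 × 0.05 = 1.25
  Capstone 41 × 0.06 = 2.46
  Case studies 65 × 0.18 = 11.7
Sum = 62.944375
62.944375 is ≥ 60 and < 70 → D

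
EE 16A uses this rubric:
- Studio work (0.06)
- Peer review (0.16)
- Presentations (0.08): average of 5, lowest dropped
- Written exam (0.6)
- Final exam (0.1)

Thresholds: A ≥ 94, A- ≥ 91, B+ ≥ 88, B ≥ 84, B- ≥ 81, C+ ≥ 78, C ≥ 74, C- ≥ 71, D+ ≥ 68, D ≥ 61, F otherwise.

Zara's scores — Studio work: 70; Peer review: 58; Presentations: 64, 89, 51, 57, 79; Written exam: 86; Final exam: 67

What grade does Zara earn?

Presentations: drop 51 → average of remaining 4 = 289/4 = 72.25
Weighted total:
  Studio work 70 × 0.06 = 4.2
  Peer review 58 × 0.16 = 9.28
  Presentations 72.25 × 0.08 = 5.78
  Written exam 86 × 0.6 = 51.6
  Final exam 67 × 0.1 = 6.7
Sum = 77.56
77.56 is ≥ 74 and < 78 → C

C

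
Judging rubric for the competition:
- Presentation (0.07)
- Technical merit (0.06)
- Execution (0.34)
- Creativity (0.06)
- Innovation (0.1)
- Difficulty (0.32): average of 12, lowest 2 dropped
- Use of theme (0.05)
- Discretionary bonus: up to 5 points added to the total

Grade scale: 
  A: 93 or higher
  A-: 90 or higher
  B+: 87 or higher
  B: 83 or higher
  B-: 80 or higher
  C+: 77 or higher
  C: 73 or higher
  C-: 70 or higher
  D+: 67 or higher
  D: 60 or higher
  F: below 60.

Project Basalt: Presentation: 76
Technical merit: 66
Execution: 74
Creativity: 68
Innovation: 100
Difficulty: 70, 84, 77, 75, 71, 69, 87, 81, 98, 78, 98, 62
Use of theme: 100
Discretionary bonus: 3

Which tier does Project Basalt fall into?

B-

Difficulty: drop 62, 69 → average of remaining 10 = 819/10 = 81.9
Weighted total:
  Presentation 76 × 0.07 = 5.32
  Technical merit 66 × 0.06 = 3.96
  Execution 74 × 0.34 = 25.16
  Creativity 68 × 0.06 = 4.08
  Innovation 100 × 0.1 = 10
  Difficulty 81.9 × 0.32 = 26.208
  Use of theme 100 × 0.05 = 5
Sum = 79.728
Discretionary bonus: 79.728 + 3 = 82.728
82.728 is ≥ 80 and < 83 → B-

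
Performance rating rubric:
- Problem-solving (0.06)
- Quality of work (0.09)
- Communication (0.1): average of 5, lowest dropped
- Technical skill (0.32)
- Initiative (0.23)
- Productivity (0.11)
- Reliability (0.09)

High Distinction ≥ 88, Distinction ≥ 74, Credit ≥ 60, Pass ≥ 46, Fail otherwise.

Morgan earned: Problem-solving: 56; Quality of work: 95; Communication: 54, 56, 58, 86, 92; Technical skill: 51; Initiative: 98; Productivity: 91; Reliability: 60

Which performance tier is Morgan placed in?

Credit

Communication: drop 54 → average of remaining 4 = 292/4 = 73
Weighted total:
  Problem-solving 56 × 0.06 = 3.36
  Quality of work 95 × 0.09 = 8.55
  Communication 73 × 0.1 = 7.3
  Technical skill 51 × 0.32 = 16.32
  Initiative 98 × 0.23 = 22.54
  Productivity 91 × 0.11 = 10.01
  Reliability 60 × 0.09 = 5.4
Sum = 73.48
73.48 is ≥ 60 and < 74 → Credit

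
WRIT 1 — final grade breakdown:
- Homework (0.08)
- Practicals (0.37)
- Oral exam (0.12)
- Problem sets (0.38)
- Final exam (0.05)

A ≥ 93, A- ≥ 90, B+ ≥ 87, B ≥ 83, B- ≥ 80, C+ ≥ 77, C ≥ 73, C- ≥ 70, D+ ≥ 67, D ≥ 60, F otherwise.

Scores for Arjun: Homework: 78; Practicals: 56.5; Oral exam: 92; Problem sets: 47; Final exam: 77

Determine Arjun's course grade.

F

Weighted total:
  Homework 78 × 0.08 = 6.24
  Practicals 56.5 × 0.37 = 20.905
  Oral exam 92 × 0.12 = 11.04
  Problem sets 47 × 0.38 = 17.86
  Final exam 77 × 0.05 = 3.85
Sum = 59.895
59.895 < 60 → F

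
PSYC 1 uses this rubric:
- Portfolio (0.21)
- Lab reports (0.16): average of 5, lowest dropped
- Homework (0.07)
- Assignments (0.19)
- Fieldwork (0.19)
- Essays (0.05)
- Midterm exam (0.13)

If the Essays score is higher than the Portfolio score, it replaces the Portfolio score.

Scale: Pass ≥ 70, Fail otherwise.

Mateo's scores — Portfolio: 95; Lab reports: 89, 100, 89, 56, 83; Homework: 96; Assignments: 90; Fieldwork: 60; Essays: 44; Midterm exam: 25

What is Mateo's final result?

Lab reports: drop 56 → average of remaining 4 = 361/4 = 90.25
Essays (44) ≤ Portfolio (95), so Portfolio stays at 95.
Weighted total:
  Portfolio 95 × 0.21 = 19.95
  Lab reports 90.25 × 0.16 = 14.44
  Homework 96 × 0.07 = 6.72
  Assignments 90 × 0.19 = 17.1
  Fieldwork 60 × 0.19 = 11.4
  Essays 44 × 0.05 = 2.2
  Midterm exam 25 × 0.13 = 3.25
Sum = 75.06
75.06 ≥ 70 → Pass

Pass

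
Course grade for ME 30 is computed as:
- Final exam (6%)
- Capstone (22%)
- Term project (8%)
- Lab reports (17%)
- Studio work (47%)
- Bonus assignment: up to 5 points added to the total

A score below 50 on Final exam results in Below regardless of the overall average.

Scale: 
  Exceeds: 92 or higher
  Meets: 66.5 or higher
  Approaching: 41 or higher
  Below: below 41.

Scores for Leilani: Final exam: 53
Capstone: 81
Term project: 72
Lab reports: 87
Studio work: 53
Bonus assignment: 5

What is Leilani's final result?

Meets

Final exam score 53 ≥ 50: minimum met.
Weighted total:
  Final exam 53 × 0.06 = 3.18
  Capstone 81 × 0.22 = 17.82
  Term project 72 × 0.08 = 5.76
  Lab reports 87 × 0.17 = 14.79
  Studio work 53 × 0.47 = 24.91
Sum = 66.46
Bonus assignment: 66.46 + 5 = 71.46
71.46 is ≥ 66.5 and < 92 → Meets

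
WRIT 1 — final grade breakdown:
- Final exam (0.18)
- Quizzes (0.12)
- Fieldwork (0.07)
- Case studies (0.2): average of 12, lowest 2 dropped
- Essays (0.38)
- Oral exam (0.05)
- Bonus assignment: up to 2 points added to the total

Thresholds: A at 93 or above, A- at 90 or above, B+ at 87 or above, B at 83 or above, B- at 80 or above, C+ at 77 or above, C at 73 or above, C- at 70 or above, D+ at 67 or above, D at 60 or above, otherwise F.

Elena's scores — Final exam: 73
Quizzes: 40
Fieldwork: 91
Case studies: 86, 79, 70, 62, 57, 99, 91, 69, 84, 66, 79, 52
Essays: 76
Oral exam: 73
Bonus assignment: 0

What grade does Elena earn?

Case studies: drop 52, 57 → average of remaining 10 = 785/10 = 78.5
Weighted total:
  Final exam 73 × 0.18 = 13.14
  Quizzes 40 × 0.12 = 4.8
  Fieldwork 91 × 0.07 = 6.37
  Case studies 78.5 × 0.2 = 15.7
  Essays 76 × 0.38 = 28.88
  Oral exam 73 × 0.05 = 3.65
Sum = 72.54
Bonus assignment: 72.54 + 0 = 72.54
72.54 is ≥ 70 and < 73 → C-

C-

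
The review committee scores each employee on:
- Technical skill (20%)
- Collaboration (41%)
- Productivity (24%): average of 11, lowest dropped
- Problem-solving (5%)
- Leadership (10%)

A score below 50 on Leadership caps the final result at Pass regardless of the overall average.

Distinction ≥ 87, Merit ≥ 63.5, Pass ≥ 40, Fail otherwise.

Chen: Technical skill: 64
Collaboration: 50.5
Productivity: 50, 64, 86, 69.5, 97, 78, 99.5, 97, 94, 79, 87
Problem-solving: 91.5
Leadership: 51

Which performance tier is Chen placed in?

Productivity: drop 50 → average of remaining 10 = 851/10 = 85.1
Leadership score 51 ≥ 50: minimum met.
Weighted total:
  Technical skill 64 × 0.2 = 12.8
  Collaboration 50.5 × 0.41 = 20.705
  Productivity 85.1 × 0.24 = 20.424
  Problem-solving 91.5 × 0.05 = 4.575
  Leadership 51 × 0.1 = 5.1
Sum = 63.604
63.604 is ≥ 63.5 and < 87 → Merit

Merit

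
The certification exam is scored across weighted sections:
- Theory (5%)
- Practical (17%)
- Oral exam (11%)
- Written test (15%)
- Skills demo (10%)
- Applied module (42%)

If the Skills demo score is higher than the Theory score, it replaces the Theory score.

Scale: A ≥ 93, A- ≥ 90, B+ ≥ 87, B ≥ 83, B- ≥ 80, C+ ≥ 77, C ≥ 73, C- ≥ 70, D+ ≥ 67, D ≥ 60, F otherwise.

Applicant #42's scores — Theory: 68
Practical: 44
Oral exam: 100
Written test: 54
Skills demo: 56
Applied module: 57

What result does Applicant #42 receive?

Skills demo (56) ≤ Theory (68), so Theory stays at 68.
Weighted total:
  Theory 68 × 0.05 = 3.4
  Practical 44 × 0.17 = 7.48
  Oral exam 100 × 0.11 = 11
  Written test 54 × 0.15 = 8.1
  Skills demo 56 × 0.1 = 5.6
  Applied module 57 × 0.42 = 23.94
Sum = 59.52
59.52 < 60 → F

F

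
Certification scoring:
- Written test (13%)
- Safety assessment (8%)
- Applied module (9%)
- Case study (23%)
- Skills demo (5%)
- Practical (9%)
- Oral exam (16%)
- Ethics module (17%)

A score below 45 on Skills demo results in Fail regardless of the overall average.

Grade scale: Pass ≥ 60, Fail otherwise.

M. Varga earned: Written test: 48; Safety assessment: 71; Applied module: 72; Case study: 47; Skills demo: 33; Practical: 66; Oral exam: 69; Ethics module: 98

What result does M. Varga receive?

Fail

Skills demo score 33 < 45: minimum not met.
Weighted total:
  Written test 48 × 0.13 = 6.24
  Safety assessment 71 × 0.08 = 5.68
  Applied module 72 × 0.09 = 6.48
  Case study 47 × 0.23 = 10.81
  Skills demo 33 × 0.05 = 1.65
  Practical 66 × 0.09 = 5.94
  Oral exam 69 × 0.16 = 11.04
  Ethics module 98 × 0.17 = 16.66
Sum = 64.5
Because the Skills demo minimum was not met, the result is Fail.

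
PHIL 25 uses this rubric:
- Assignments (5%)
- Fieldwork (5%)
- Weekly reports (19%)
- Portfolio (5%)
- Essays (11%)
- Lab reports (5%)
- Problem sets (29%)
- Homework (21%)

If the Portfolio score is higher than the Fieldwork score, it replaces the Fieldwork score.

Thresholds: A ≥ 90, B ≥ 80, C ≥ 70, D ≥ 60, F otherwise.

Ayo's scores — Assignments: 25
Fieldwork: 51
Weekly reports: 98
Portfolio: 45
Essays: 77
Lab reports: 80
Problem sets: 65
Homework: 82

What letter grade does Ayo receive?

Portfolio (45) ≤ Fieldwork (51), so Fieldwork stays at 51.
Weighted total:
  Assignments 25 × 0.05 = 1.25
  Fieldwork 51 × 0.05 = 2.55
  Weekly reports 98 × 0.19 = 18.62
  Portfolio 45 × 0.05 = 2.25
  Essays 77 × 0.11 = 8.47
  Lab reports 80 × 0.05 = 4
  Problem sets 65 × 0.29 = 18.85
  Homework 82 × 0.21 = 17.22
Sum = 73.21
73.21 is ≥ 70 and < 80 → C

C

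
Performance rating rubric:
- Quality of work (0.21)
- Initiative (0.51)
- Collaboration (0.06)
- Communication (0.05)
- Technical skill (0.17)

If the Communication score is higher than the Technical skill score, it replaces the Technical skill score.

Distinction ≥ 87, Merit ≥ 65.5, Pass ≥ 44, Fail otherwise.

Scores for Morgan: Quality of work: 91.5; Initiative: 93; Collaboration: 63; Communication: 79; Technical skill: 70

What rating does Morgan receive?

Communication (79) > Technical skill (70), so Technical skill counts as 79.
Weighted total:
  Quality of work 91.5 × 0.21 = 19.215
  Initiative 93 × 0.51 = 47.43
  Collaboration 63 × 0.06 = 3.78
  Communication 79 × 0.05 = 3.95
  Technical skill 79 × 0.17 = 13.43
Sum = 87.805
87.805 ≥ 87 → Distinction

Distinction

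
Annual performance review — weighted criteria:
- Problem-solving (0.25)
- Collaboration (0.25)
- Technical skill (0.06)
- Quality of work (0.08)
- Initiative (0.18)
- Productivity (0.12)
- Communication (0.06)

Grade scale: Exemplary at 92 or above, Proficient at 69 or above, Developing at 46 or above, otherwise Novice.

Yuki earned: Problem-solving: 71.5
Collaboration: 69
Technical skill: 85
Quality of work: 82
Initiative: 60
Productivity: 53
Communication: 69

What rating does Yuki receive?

Weighted total:
  Problem-solving 71.5 × 0.25 = 17.875
  Collaboration 69 × 0.25 = 17.25
  Technical skill 85 × 0.06 = 5.1
  Quality of work 82 × 0.08 = 6.56
  Initiative 60 × 0.18 = 10.8
  Productivity 53 × 0.12 = 6.36
  Communication 69 × 0.06 = 4.14
Sum = 68.085
68.085 is ≥ 46 and < 69 → Developing

Developing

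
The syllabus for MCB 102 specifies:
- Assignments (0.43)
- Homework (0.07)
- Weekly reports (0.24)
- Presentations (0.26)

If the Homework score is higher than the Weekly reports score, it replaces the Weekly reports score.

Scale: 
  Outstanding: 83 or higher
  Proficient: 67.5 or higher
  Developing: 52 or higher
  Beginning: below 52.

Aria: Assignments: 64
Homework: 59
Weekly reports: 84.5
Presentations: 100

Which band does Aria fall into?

Proficient

Homework (59) ≤ Weekly reports (84.5), so Weekly reports stays at 84.5.
Weighted total:
  Assignments 64 × 0.43 = 27.52
  Homework 59 × 0.07 = 4.13
  Weekly reports 84.5 × 0.24 = 20.28
  Presentations 100 × 0.26 = 26
Sum = 77.93
77.93 is ≥ 67.5 and < 83 → Proficient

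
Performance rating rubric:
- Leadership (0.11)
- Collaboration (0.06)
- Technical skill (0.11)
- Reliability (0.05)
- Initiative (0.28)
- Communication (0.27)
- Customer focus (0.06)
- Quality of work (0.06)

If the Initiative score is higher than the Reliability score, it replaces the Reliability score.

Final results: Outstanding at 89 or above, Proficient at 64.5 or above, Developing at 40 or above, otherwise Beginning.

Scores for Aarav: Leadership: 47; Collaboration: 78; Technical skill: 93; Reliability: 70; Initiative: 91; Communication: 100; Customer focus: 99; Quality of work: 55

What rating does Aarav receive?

Initiative (91) > Reliability (70), so Reliability counts as 91.
Weighted total:
  Leadership 47 × 0.11 = 5.17
  Collaboration 78 × 0.06 = 4.68
  Technical skill 93 × 0.11 = 10.23
  Reliability 91 × 0.05 = 4.55
  Initiative 91 × 0.28 = 25.48
  Communication 100 × 0.27 = 27
  Customer focus 99 × 0.06 = 5.94
  Quality of work 55 × 0.06 = 3.3
Sum = 86.35
86.35 is ≥ 64.5 and < 89 → Proficient

Proficient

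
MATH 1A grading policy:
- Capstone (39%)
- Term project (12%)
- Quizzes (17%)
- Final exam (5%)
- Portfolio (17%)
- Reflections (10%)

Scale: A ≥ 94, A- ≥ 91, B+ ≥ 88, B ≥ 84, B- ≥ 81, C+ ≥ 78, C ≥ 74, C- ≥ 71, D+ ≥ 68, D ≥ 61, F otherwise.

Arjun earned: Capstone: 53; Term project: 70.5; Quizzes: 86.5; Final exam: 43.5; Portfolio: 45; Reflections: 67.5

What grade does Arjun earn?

Weighted total:
  Capstone 53 × 0.39 = 20.67
  Term project 70.5 × 0.12 = 8.46
  Quizzes 86.5 × 0.17 = 14.705
  Final exam 43.5 × 0.05 = 2.175
  Portfolio 45 × 0.17 = 7.65
  Reflections 67.5 × 0.1 = 6.75
Sum = 60.41
60.41 < 61 → F

F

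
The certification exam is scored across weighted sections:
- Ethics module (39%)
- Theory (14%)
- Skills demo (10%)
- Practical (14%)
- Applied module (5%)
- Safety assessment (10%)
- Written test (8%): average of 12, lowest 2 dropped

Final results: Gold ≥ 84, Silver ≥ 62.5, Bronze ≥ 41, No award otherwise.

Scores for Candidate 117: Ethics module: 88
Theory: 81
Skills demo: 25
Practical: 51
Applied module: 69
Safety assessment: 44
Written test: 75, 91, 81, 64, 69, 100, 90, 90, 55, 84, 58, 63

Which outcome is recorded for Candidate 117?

Written test: drop 55, 58 → average of remaining 10 = 807/10 = 80.7
Weighted total:
  Ethics module 88 × 0.39 = 34.32
  Theory 81 × 0.14 = 11.34
  Skills demo 25 × 0.1 = 2.5
  Practical 51 × 0.14 = 7.14
  Applied module 69 × 0.05 = 3.45
  Safety assessment 44 × 0.1 = 4.4
  Written test 80.7 × 0.08 = 6.456
Sum = 69.606
69.606 is ≥ 62.5 and < 84 → Silver

Silver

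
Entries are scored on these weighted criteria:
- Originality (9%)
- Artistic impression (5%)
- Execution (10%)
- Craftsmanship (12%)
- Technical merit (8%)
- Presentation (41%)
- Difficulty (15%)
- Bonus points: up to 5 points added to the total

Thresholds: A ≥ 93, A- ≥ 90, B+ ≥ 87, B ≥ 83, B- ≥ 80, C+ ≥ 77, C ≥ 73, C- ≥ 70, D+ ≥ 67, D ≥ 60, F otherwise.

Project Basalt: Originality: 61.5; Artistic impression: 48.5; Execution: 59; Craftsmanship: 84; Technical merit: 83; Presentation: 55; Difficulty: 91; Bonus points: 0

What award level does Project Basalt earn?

Weighted total:
  Originality 61.5 × 0.09 = 5.535
  Artistic impression 48.5 × 0.05 = 2.425
  Execution 59 × 0.1 = 5.9
  Craftsmanship 84 × 0.12 = 10.08
  Technical merit 83 × 0.08 = 6.64
  Presentation 55 × 0.41 = 22.55
  Difficulty 91 × 0.15 = 13.65
Sum = 66.78
Bonus points: 66.78 + 0 = 66.78
66.78 is ≥ 60 and < 67 → D

D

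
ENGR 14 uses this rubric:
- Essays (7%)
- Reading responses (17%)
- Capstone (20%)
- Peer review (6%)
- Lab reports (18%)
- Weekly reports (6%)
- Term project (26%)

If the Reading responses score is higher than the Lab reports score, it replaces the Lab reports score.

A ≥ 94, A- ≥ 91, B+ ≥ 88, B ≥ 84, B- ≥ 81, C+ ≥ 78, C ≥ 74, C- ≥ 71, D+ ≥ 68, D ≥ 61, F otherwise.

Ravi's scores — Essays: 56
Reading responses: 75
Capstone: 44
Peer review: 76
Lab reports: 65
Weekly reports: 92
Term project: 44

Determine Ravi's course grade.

Reading responses (75) > Lab reports (65), so Lab reports counts as 75.
Weighted total:
  Essays 56 × 0.07 = 3.92
  Reading responses 75 × 0.17 = 12.75
  Capstone 44 × 0.2 = 8.8
  Peer review 76 × 0.06 = 4.56
  Lab reports 75 × 0.18 = 13.5
  Weekly reports 92 × 0.06 = 5.52
  Term project 44 × 0.26 = 11.44
Sum = 60.49
60.49 < 61 → F

F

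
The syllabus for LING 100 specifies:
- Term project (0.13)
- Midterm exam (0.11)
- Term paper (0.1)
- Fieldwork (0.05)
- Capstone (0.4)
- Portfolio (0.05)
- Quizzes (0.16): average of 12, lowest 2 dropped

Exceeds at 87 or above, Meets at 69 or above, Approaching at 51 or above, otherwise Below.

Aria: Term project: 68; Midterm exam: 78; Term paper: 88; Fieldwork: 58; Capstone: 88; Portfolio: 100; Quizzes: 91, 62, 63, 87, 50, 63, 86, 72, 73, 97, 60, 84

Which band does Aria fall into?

Quizzes: drop 50, 60 → average of remaining 10 = 778/10 = 77.8
Weighted total:
  Term project 68 × 0.13 = 8.84
  Midterm exam 78 × 0.11 = 8.58
  Term paper 88 × 0.1 = 8.8
  Fieldwork 58 × 0.05 = 2.9
  Capstone 88 × 0.4 = 35.2
  Portfolio 100 × 0.05 = 5
  Quizzes 77.8 × 0.16 = 12.448
Sum = 81.768
81.768 is ≥ 69 and < 87 → Meets

Meets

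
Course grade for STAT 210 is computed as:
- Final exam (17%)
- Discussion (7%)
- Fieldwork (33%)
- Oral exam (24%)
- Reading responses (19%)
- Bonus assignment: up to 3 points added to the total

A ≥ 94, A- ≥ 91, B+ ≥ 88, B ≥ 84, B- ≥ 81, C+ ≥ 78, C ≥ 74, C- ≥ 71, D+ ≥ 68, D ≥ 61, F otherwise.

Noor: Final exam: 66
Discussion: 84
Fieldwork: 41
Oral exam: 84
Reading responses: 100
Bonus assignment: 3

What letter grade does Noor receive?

C-

Weighted total:
  Final exam 66 × 0.17 = 11.22
  Discussion 84 × 0.07 = 5.88
  Fieldwork 41 × 0.33 = 13.53
  Oral exam 84 × 0.24 = 20.16
  Reading responses 100 × 0.19 = 19
Sum = 69.79
Bonus assignment: 69.79 + 3 = 72.79
72.79 is ≥ 71 and < 74 → C-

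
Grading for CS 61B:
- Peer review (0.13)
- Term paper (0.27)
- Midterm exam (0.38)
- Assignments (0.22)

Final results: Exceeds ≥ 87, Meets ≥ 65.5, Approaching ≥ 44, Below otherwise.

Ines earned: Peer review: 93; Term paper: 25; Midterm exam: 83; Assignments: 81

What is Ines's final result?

Meets

Weighted total:
  Peer review 93 × 0.13 = 12.09
  Term paper 25 × 0.27 = 6.75
  Midterm exam 83 × 0.38 = 31.54
  Assignments 81 × 0.22 = 17.82
Sum = 68.2
68.2 is ≥ 65.5 and < 87 → Meets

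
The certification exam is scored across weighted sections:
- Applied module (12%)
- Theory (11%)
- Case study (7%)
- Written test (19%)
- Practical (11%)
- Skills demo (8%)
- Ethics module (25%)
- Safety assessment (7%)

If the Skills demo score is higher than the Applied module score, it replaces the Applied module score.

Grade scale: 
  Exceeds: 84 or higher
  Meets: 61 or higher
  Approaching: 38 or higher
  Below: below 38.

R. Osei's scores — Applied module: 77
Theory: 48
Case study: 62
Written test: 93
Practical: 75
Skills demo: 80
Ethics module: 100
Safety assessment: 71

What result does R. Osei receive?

Skills demo (80) > Applied module (77), so Applied module counts as 80.
Weighted total:
  Applied module 80 × 0.12 = 9.6
  Theory 48 × 0.11 = 5.28
  Case study 62 × 0.07 = 4.34
  Written test 93 × 0.19 = 17.67
  Practical 75 × 0.11 = 8.25
  Skills demo 80 × 0.08 = 6.4
  Ethics module 100 × 0.25 = 25
  Safety assessment 71 × 0.07 = 4.97
Sum = 81.51
81.51 is ≥ 61 and < 84 → Meets

Meets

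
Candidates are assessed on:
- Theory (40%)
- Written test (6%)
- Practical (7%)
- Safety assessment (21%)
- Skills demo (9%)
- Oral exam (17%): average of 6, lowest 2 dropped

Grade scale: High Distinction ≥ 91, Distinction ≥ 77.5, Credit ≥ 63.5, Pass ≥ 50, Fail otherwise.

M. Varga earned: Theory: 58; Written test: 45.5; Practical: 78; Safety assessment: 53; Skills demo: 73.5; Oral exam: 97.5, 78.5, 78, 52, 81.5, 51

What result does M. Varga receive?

Pass

Oral exam: drop 51, 52 → average of remaining 4 = 335.5/4 = 83.875
Weighted total:
  Theory 58 × 0.4 = 23.2
  Written test 45.5 × 0.06 = 2.73
  Practical 78 × 0.07 = 5.46
  Safety assessment 53 × 0.21 = 11.13
  Skills demo 73.5 × 0.09 = 6.615
  Oral exam 83.875 × 0.17 = 14.25875
Sum = 63.39375
63.39375 is ≥ 50 and < 63.5 → Pass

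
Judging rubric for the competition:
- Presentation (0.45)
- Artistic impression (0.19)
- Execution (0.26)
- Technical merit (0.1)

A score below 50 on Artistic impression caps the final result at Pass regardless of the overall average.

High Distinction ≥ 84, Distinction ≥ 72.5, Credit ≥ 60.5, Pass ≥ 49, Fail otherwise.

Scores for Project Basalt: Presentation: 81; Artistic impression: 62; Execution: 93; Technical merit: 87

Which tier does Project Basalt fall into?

Distinction

Artistic impression score 62 ≥ 50: minimum met.
Weighted total:
  Presentation 81 × 0.45 = 36.45
  Artistic impression 62 × 0.19 = 11.78
  Execution 93 × 0.26 = 24.18
  Technical merit 87 × 0.1 = 8.7
Sum = 81.11
81.11 is ≥ 72.5 and < 84 → Distinction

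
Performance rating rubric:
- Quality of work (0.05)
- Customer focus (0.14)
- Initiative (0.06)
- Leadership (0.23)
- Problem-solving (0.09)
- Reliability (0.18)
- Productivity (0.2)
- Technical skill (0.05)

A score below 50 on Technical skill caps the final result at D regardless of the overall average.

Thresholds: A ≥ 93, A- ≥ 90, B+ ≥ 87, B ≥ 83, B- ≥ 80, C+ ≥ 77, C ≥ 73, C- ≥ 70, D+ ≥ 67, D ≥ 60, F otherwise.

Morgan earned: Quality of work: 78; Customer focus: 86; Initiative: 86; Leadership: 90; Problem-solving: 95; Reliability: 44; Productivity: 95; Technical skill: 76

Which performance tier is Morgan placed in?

B-

Technical skill score 76 ≥ 50: minimum met.
Weighted total:
  Quality of work 78 × 0.05 = 3.9
  Customer focus 86 × 0.14 = 12.04
  Initiative 86 × 0.06 = 5.16
  Leadership 90 × 0.23 = 20.7
  Problem-solving 95 × 0.09 = 8.55
  Reliability 44 × 0.18 = 7.92
  Productivity 95 × 0.2 = 19
  Technical skill 76 × 0.05 = 3.8
Sum = 81.07
81.07 is ≥ 80 and < 83 → B-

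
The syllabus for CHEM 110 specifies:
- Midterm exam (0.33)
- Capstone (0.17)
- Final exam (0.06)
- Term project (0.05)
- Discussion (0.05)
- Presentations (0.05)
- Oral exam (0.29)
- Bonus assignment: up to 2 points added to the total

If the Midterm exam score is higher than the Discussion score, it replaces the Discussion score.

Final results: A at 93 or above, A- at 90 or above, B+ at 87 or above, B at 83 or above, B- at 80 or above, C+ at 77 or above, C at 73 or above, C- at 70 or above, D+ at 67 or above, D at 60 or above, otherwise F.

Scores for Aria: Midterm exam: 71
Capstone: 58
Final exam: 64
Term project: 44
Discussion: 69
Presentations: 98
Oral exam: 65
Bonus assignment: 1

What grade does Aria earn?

Midterm exam (71) > Discussion (69), so Discussion counts as 71.
Weighted total:
  Midterm exam 71 × 0.33 = 23.43
  Capstone 58 × 0.17 = 9.86
  Final exam 64 × 0.06 = 3.84
  Term project 44 × 0.05 = 2.2
  Discussion 71 × 0.05 = 3.55
  Presentations 98 × 0.05 = 4.9
  Oral exam 65 × 0.29 = 18.85
Sum = 66.63
Bonus assignment: 66.63 + 1 = 67.63
67.63 is ≥ 67 and < 70 → D+

D+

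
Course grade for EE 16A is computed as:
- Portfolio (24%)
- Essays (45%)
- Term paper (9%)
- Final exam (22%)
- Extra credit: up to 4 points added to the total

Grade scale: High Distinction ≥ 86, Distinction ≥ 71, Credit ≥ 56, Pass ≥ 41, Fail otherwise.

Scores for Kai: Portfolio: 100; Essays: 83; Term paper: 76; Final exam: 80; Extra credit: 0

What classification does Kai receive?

Distinction

Weighted total:
  Portfolio 100 × 0.24 = 24
  Essays 83 × 0.45 = 37.35
  Term paper 76 × 0.09 = 6.84
  Final exam 80 × 0.22 = 17.6
Sum = 85.79
Extra credit: 85.79 + 0 = 85.79
85.79 is ≥ 71 and < 86 → Distinction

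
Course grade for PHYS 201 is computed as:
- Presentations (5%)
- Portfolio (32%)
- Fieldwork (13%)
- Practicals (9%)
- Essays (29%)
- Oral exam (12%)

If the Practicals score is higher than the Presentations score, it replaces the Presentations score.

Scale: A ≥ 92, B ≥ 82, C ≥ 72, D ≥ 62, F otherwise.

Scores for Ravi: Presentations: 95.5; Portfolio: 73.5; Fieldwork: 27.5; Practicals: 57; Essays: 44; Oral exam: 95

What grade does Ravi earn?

F

Practicals (57) ≤ Presentations (95.5), so Presentations stays at 95.5.
Weighted total:
  Presentations 95.5 × 0.05 = 4.775
  Portfolio 73.5 × 0.32 = 23.52
  Fieldwork 27.5 × 0.13 = 3.575
  Practicals 57 × 0.09 = 5.13
  Essays 44 × 0.29 = 12.76
  Oral exam 95 × 0.12 = 11.4
Sum = 61.16
61.16 < 62 → F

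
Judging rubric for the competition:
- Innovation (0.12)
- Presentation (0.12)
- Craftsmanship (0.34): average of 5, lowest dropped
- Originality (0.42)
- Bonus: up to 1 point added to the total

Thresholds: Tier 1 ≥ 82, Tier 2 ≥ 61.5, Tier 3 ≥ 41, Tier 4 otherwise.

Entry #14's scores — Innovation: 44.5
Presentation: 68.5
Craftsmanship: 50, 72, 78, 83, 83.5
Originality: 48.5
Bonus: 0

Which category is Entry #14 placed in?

Craftsmanship: drop 50 → average of remaining 4 = 316.5/4 = 79.125
Weighted total:
  Innovation 44.5 × 0.12 = 5.34
  Presentation 68.5 × 0.12 = 8.22
  Craftsmanship 79.125 × 0.34 = 26.9025
  Originality 48.5 × 0.42 = 20.37
Sum = 60.8325
Bonus: 60.8325 + 0 = 60.8325
60.8325 is ≥ 41 and < 61.5 → Tier 3

Tier 3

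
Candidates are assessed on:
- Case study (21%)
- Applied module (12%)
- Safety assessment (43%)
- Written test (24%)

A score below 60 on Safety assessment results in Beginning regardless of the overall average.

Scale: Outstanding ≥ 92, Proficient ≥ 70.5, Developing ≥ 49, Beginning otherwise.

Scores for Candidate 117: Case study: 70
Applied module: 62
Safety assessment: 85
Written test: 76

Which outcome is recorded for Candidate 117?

Safety assessment score 85 ≥ 60: minimum met.
Weighted total:
  Case study 70 × 0.21 = 14.7
  Applied module 62 × 0.12 = 7.44
  Safety assessment 85 × 0.43 = 36.55
  Written test 76 × 0.24 = 18.24
Sum = 76.93
76.93 is ≥ 70.5 and < 92 → Proficient

Proficient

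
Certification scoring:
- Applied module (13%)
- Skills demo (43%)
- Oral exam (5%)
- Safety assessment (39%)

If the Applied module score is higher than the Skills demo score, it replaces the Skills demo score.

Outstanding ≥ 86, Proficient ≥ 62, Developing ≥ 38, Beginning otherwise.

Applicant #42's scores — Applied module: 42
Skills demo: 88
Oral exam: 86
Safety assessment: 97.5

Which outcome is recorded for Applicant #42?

Applied module (42) ≤ Skills demo (88), so Skills demo stays at 88.
Weighted total:
  Applied module 42 × 0.13 = 5.46
  Skills demo 88 × 0.43 = 37.84
  Oral exam 86 × 0.05 = 4.3
  Safety assessment 97.5 × 0.39 = 38.025
Sum = 85.625
85.625 is ≥ 62 and < 86 → Proficient

Proficient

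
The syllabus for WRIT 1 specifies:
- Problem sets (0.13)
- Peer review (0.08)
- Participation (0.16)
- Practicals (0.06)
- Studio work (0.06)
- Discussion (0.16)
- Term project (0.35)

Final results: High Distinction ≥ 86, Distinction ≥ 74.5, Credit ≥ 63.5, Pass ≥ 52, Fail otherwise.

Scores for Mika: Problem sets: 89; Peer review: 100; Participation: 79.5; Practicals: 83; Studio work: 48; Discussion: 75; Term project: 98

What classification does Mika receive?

Weighted total:
  Problem sets 89 × 0.13 = 11.57
  Peer review 100 × 0.08 = 8
  Participation 79.5 × 0.16 = 12.72
  Practicals 83 × 0.06 = 4.98
  Studio work 48 × 0.06 = 2.88
  Discussion 75 × 0.16 = 12
  Term project 98 × 0.35 = 34.3
Sum = 86.45
86.45 ≥ 86 → High Distinction

High Distinction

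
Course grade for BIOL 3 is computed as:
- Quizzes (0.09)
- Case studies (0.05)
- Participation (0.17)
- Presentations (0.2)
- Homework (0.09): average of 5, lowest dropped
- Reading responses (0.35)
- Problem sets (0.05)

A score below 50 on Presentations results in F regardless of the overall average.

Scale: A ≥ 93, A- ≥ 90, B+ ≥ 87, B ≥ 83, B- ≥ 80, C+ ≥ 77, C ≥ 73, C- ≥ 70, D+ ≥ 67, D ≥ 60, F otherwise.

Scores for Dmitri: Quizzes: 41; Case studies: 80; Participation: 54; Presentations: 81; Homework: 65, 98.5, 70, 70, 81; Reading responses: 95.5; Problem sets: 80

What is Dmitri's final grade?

Homework: drop 65 → average of remaining 4 = 319.5/4 = 79.875
Presentations score 81 ≥ 50: minimum met.
Weighted total:
  Quizzes 41 × 0.09 = 3.69
  Case studies 80 × 0.05 = 4
  Participation 54 × 0.17 = 9.18
  Presentations 81 × 0.2 = 16.2
  Homework 79.875 × 0.09 = 7.18875
  Reading responses 95.5 × 0.35 = 33.425
  Problem sets 80 × 0.05 = 4
Sum = 77.68375
77.68375 is ≥ 77 and < 80 → C+

C+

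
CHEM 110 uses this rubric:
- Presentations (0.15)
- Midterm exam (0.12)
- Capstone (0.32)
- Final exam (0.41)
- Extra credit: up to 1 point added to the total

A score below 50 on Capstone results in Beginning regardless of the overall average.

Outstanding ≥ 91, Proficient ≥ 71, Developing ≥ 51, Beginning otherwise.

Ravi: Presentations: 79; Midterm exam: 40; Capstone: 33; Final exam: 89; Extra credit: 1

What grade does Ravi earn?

Beginning

Capstone score 33 < 50: minimum not met.
Weighted total:
  Presentations 79 × 0.15 = 11.85
  Midterm exam 40 × 0.12 = 4.8
  Capstone 33 × 0.32 = 10.56
  Final exam 89 × 0.41 = 36.49
Sum = 63.7
Extra credit: 63.7 + 1 = 64.7
Because the Capstone minimum was not met, the result is Beginning.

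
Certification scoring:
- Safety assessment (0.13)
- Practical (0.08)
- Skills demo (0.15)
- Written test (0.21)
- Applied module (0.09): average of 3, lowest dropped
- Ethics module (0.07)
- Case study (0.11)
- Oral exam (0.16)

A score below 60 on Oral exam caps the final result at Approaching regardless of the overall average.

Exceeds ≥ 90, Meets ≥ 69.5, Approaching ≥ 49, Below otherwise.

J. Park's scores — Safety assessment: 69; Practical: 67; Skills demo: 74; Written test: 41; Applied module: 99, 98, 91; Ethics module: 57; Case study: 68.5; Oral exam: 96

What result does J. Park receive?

Meets

Applied module: drop 91 → average of remaining 2 = 197/2 = 98.5
Oral exam score 96 ≥ 60: minimum met.
Weighted total:
  Safety assessment 69 × 0.13 = 8.97
  Practical 67 × 0.08 = 5.36
  Skills demo 74 × 0.15 = 11.1
  Written test 41 × 0.21 = 8.61
  Applied module 98.5 × 0.09 = 8.865
  Ethics module 57 × 0.07 = 3.99
  Case study 68.5 × 0.11 = 7.535
  Oral exam 96 × 0.16 = 15.36
Sum = 69.79
69.79 is ≥ 69.5 and < 90 → Meets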